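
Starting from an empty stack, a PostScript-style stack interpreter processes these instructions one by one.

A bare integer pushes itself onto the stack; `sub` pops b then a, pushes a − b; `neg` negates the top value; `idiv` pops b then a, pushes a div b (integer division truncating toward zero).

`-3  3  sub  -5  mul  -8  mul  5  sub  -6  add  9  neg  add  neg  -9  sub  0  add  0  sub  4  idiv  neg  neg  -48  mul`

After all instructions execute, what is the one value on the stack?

-3216

-3    [-3]
3     [-3, 3]
sub   [-6]
-5    [-6, -5]
mul   [30]
-8    [30, -8]
mul   [-240]
5     [-240, 5]
sub   [-245]
-6    [-245, -6]
add   [-251]
9     [-251, 9]
neg   [-251, -9]
add   [-260]
neg   [260]
-9    [260, -9]
sub   [269]
0     [269, 0]
add   [269]
0     [269, 0]
sub   [269]
4     [269, 4]
idiv  [67]
neg   [-67]
neg   [67]
-48   [67, -48]
mul   [-3216]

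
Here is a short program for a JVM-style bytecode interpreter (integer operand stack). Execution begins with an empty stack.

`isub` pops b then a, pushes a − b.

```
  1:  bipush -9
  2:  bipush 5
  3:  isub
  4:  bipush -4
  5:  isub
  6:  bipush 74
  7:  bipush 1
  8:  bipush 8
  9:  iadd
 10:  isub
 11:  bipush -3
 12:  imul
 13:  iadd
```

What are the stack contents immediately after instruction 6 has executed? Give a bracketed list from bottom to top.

bipush -9 → [-9]
bipush 5  → [-9, 5]
isub      → [-14]
bipush -4 → [-14, -4]
isub      → [-10]
bipush 74 → [-10, 74]

[-10, 74]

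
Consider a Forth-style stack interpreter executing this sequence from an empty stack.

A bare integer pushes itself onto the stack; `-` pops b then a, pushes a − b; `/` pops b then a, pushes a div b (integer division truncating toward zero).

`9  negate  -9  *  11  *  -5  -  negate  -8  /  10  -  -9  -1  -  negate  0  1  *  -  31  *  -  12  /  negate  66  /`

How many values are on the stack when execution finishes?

1

9      -> 9
negate -> -9
-9     -> -9 -9
*      -> 81
11     -> 81 11
*      -> 891
-5     -> 891 -5
-      -> 896
negate -> -896
-8     -> -896 -8
/      -> 112
10     -> 112 10
-      -> 102
-9     -> 102 -9
-1     -> 102 -9 -1
-      -> 102 -8
negate -> 102 8
0      -> 102 8 0
1      -> 102 8 0 1
*      -> 102 8 0
-      -> 102 8
31     -> 102 8 31
*      -> 102 248
-      -> -146
12     -> -146 12
/      -> -12
negate -> 12
66     -> 12 66
/      -> 0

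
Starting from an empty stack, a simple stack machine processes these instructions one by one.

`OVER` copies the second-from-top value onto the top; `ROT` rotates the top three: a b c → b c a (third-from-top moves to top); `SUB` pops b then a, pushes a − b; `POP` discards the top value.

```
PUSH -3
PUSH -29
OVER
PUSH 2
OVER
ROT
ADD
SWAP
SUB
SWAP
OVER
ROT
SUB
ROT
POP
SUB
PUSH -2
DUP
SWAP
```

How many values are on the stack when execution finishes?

3

PUSH -3  -> [-3]
PUSH -29 -> [-3, -29]
OVER     -> [-3, -29, -3]
PUSH 2   -> [-3, -29, -3, 2]
OVER     -> [-3, -29, -3, 2, -3]
ROT      -> [-3, -29, 2, -3, -3]
ADD      -> [-3, -29, 2, -6]
SWAP     -> [-3, -29, -6, 2]
SUB      -> [-3, -29, -8]
SWAP     -> [-3, -8, -29]
OVER     -> [-3, -8, -29, -8]
ROT      -> [-3, -29, -8, -8]
SUB      -> [-3, -29, 0]
ROT      -> [-29, 0, -3]
POP      -> [-29, 0]
SUB      -> [-29]
PUSH -2  -> [-29, -2]
DUP      -> [-29, -2, -2]
SWAP     -> [-29, -2, -2]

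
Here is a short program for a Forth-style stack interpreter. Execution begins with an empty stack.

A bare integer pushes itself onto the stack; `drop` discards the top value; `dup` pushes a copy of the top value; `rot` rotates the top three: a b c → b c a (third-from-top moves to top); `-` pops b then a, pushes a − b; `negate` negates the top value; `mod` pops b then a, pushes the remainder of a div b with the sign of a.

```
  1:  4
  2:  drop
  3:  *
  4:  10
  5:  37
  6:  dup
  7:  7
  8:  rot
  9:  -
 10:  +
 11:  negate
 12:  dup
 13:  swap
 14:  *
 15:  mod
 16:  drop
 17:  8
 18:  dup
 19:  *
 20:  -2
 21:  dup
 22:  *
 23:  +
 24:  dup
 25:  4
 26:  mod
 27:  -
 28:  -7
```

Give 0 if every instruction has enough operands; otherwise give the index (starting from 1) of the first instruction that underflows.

3

4    → [4]
drop → []
*  — needs 2 operands, stack has 0 → underflow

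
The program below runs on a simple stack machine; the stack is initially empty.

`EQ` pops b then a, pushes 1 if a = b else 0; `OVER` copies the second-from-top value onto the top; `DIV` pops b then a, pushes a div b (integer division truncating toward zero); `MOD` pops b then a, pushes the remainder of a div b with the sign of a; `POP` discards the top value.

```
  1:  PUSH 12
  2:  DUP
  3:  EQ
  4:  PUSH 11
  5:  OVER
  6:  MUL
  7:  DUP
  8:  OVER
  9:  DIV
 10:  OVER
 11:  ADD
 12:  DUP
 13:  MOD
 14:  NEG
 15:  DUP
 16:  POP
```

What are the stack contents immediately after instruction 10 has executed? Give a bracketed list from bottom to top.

[1, 11, 1, 11]

PUSH 12  12
DUP      12 12
EQ       1
PUSH 11  1 11
OVER     1 11 1
MUL      1 11
DUP      1 11 11
OVER     1 11 11 11
DIV      1 11 1
OVER     1 11 1 11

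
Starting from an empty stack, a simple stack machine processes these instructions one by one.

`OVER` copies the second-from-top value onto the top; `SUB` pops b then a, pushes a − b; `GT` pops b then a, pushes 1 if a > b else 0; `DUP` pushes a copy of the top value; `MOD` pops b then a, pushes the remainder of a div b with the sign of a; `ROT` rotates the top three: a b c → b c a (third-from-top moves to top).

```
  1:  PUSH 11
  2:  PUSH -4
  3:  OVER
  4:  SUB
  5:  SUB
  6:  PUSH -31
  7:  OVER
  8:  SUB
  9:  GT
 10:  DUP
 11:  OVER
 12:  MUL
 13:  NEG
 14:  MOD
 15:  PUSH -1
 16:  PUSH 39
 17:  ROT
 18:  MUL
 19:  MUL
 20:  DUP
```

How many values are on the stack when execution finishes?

PUSH 11   11
PUSH -4   11 -4
OVER      11 -4 11
SUB       11 -15
SUB       26
PUSH -31  26 -31
OVER      26 -31 26
SUB       26 -57
GT        1
DUP       1 1
OVER      1 1 1
MUL       1 1
NEG       1 -1
MOD       0
PUSH -1   0 -1
PUSH 39   0 -1 39
ROT       -1 39 0
MUL       -1 0
MUL       0
DUP       0 0

2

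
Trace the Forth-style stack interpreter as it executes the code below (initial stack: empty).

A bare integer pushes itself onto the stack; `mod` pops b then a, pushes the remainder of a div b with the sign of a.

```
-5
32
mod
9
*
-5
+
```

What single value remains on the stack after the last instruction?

-5  : [-5]
32  : [-5, 32]
mod : [-5]
9   : [-5, 9]
*   : [-45]
-5  : [-45, -5]
+   : [-50]

-50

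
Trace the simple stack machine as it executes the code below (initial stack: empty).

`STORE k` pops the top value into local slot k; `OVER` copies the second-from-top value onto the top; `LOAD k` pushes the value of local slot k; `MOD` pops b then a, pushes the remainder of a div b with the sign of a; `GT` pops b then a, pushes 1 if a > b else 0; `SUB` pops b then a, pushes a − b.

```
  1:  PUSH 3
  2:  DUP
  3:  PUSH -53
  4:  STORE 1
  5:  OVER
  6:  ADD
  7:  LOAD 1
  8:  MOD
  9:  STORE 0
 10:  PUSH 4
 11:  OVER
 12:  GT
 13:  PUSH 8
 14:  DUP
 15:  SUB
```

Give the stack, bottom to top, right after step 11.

PUSH 3   → 3
DUP      → 3 3
PUSH -53 → 3 3 -53
STORE 1  → 3 3
OVER     → 3 3 3
ADD      → 3 6
LOAD 1   → 3 6 -53
MOD      → 3 6
STORE 0  → 3
PUSH 4   → 3 4
OVER     → 3 4 3

[3, 4, 3]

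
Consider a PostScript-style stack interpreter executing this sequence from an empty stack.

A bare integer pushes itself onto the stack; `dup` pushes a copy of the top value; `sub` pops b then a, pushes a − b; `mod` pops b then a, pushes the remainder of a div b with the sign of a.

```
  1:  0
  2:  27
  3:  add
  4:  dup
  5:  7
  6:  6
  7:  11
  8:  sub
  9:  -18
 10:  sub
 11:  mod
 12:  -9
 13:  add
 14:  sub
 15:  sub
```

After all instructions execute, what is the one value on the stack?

0   : 0
27  : 0 27
add : 27
dup : 27 27
7   : 27 27 7
6   : 27 27 7 6
11  : 27 27 7 6 11
sub : 27 27 7 -5
-18 : 27 27 7 -5 -18
sub : 27 27 7 13
mod : 27 27 7
-9  : 27 27 7 -9
add : 27 27 -2
sub : 27 29
sub : -2

-2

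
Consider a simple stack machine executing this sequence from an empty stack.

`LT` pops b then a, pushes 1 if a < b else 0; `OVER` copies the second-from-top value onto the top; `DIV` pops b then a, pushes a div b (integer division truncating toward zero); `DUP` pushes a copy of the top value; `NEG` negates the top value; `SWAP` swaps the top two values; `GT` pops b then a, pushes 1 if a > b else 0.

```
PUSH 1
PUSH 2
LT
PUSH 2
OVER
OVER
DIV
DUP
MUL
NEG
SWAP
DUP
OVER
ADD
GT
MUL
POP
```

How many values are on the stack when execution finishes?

PUSH 1 -> [1]
PUSH 2 -> [1, 2]
LT     -> [1]
PUSH 2 -> [1, 2]
OVER   -> [1, 2, 1]
OVER   -> [1, 2, 1, 2]
DIV    -> [1, 2, 0]
DUP    -> [1, 2, 0, 0]
MUL    -> [1, 2, 0]
NEG    -> [1, 2, 0]
SWAP   -> [1, 0, 2]
DUP    -> [1, 0, 2, 2]
OVER   -> [1, 0, 2, 2, 2]
ADD    -> [1, 0, 2, 4]
GT     -> [1, 0, 0]
MUL    -> [1, 0]
POP    -> [1]

1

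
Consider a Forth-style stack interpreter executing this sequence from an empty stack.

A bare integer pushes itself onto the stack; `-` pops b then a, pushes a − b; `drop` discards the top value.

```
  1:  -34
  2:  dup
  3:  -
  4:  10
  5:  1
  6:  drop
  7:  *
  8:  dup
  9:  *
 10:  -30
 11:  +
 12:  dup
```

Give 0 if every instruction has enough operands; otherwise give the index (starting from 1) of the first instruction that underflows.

0

-34  → [-34]
dup  → [-34, -34]
-    → [0]
10   → [0, 10]
1    → [0, 10, 1]
drop → [0, 10]
*    → [0]
dup  → [0, 0]
*    → [0]
-30  → [0, -30]
+    → [-30]
dup  → [-30, -30]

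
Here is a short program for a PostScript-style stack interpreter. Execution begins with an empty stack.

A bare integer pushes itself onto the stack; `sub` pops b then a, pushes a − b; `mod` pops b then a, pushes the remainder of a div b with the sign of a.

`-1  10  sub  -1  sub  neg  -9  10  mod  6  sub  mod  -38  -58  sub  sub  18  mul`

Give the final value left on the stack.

-1  -> [-1]
10  -> [-1, 10]
sub -> [-11]
-1  -> [-11, -1]
sub -> [-10]
neg -> [10]
-9  -> [10, -9]
10  -> [10, -9, 10]
mod -> [10, -9]
6   -> [10, -9, 6]
sub -> [10, -15]
mod -> [10]
-38 -> [10, -38]
-58 -> [10, -38, -58]
sub -> [10, 20]
sub -> [-10]
18  -> [-10, 18]
mul -> [-180]

-180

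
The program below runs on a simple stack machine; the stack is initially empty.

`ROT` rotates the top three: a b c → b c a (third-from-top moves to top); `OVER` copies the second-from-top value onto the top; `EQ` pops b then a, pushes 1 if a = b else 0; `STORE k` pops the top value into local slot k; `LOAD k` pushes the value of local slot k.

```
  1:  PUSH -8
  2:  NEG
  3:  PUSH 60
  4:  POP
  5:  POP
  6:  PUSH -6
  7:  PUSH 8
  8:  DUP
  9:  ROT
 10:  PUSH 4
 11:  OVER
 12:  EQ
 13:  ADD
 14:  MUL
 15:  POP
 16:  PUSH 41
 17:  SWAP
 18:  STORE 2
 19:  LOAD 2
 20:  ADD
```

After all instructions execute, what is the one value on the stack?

PUSH -8 → -8
NEG     → 8
PUSH 60 → 8 60
POP     → 8
POP     → (empty)
PUSH -6 → -6
PUSH 8  → -6 8
DUP     → -6 8 8
ROT     → 8 8 -6
PUSH 4  → 8 8 -6 4
OVER    → 8 8 -6 4 -6
EQ      → 8 8 -6 0
ADD     → 8 8 -6
MUL     → 8 -48
POP     → 8
PUSH 41 → 8 41
SWAP    → 41 8
STORE 2 → 41
LOAD 2  → 41 8
ADD     → 49

49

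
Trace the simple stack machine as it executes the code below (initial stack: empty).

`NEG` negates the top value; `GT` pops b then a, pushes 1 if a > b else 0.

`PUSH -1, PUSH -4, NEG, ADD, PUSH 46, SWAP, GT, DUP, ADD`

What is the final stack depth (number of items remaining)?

1

PUSH -1 -> [-1]
PUSH -4 -> [-1, -4]
NEG     -> [-1, 4]
ADD     -> [3]
PUSH 46 -> [3, 46]
SWAP    -> [46, 3]
GT      -> [1]
DUP     -> [1, 1]
ADD     -> [2]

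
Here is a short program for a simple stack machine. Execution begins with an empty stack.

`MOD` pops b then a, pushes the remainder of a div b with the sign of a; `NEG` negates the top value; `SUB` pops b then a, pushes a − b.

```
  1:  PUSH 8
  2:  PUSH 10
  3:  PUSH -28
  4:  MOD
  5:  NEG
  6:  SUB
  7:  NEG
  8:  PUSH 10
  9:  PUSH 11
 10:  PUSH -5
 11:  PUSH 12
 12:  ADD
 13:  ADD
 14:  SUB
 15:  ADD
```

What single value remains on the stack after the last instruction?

PUSH 8   : [8]
PUSH 10  : [8, 10]
PUSH -28 : [8, 10, -28]
MOD      : [8, 10]
NEG      : [8, -10]
SUB      : [18]
NEG      : [-18]
PUSH 10  : [-18, 10]
PUSH 11  : [-18, 10, 11]
PUSH -5  : [-18, 10, 11, -5]
PUSH 12  : [-18, 10, 11, -5, 12]
ADD      : [-18, 10, 11, 7]
ADD      : [-18, 10, 18]
SUB      : [-18, -8]
ADD      : [-26]

-26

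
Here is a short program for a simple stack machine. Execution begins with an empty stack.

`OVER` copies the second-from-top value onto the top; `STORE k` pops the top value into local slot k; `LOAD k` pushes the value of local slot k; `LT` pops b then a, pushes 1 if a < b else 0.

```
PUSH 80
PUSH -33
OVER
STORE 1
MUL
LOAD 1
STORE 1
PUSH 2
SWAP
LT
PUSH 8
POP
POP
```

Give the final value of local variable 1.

PUSH 80  : 80
PUSH -33 : 80 -33
OVER     : 80 -33 80
STORE 1  : 80 -33
MUL      : -2640
LOAD 1   : -2640 80
STORE 1  : -2640
PUSH 2   : -2640 2
SWAP     : 2 -2640
LT       : 0
PUSH 8   : 0 8
POP      : 0
POP      : (empty)

80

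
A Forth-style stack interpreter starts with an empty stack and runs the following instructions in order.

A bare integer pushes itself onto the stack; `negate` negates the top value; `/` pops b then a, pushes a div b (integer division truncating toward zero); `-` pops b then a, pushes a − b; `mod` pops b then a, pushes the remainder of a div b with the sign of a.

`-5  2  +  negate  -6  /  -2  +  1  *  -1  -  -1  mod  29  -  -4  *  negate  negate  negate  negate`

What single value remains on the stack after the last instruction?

116

-5      -5
2       -5 2
+       -3
negate  3
-6      3 -6
/       0
-2      0 -2
+       -2
1       -2 1
*       -2
-1      -2 -1
-       -1
-1      -1 -1
mod     0
29      0 29
-       -29
-4      -29 -4
*       116
negate  -116
negate  116
negate  -116
negate  116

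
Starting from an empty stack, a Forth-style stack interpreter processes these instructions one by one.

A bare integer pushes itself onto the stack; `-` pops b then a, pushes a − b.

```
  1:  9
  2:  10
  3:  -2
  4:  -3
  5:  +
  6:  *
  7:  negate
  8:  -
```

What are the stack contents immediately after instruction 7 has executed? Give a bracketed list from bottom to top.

9       9
10      9 10
-2      9 10 -2
-3      9 10 -2 -3
+       9 10 -5
*       9 -50
negate  9 50

[9, 50]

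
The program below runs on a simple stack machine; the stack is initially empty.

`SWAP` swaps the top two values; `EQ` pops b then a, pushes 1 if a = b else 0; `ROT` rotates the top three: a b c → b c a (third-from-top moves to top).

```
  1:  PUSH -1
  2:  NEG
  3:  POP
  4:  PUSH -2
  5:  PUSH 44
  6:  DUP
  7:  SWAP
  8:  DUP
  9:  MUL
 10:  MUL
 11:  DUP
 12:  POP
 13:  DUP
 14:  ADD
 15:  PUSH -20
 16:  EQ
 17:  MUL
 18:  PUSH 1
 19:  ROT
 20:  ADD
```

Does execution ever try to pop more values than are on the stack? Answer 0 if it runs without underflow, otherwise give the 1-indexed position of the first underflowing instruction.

PUSH -1  : [-1]
NEG      : [1]
POP      : []
PUSH -2  : [-2]
PUSH 44  : [-2, 44]
DUP      : [-2, 44, 44]
SWAP     : [-2, 44, 44]
DUP      : [-2, 44, 44, 44]
MUL      : [-2, 44, 1936]
MUL      : [-2, 85184]
DUP      : [-2, 85184, 85184]
POP      : [-2, 85184]
DUP      : [-2, 85184, 85184]
ADD      : [-2, 170368]
PUSH -20 : [-2, 170368, -20]
EQ       : [-2, 0]
MUL      : [0]
PUSH 1   : [0, 1]
ROT  — needs 3 operands, stack has 2 → underflow

19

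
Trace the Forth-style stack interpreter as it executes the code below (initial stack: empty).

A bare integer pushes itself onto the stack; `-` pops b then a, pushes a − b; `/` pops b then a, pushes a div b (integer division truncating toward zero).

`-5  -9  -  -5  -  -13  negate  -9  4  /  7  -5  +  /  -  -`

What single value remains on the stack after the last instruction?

-5     -> -5
-9     -> -5 -9
-      -> 4
-5     -> 4 -5
-      -> 9
-13    -> 9 -13
negate -> 9 13
-9     -> 9 13 -9
4      -> 9 13 -9 4
/      -> 9 13 -2
7      -> 9 13 -2 7
-5     -> 9 13 -2 7 -5
+      -> 9 13 -2 2
/      -> 9 13 -1
-      -> 9 14
-      -> -5

-5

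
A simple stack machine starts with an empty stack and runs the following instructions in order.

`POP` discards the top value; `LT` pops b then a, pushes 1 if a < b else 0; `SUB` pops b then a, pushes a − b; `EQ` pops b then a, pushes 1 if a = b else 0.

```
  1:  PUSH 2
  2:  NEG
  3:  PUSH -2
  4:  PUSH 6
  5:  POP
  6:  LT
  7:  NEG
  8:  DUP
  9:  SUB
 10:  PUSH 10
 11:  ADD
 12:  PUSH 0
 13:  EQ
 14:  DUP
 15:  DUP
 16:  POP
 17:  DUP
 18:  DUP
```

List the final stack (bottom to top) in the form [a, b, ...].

[0, 0, 0, 0]

PUSH 2  -> [2]
NEG     -> [-2]
PUSH -2 -> [-2, -2]
PUSH 6  -> [-2, -2, 6]
POP     -> [-2, -2]
LT      -> [0]
NEG     -> [0]
DUP     -> [0, 0]
SUB     -> [0]
PUSH 10 -> [0, 10]
ADD     -> [10]
PUSH 0  -> [10, 0]
EQ      -> [0]
DUP     -> [0, 0]
DUP     -> [0, 0, 0]
POP     -> [0, 0]
DUP     -> [0, 0, 0]
DUP     -> [0, 0, 0, 0]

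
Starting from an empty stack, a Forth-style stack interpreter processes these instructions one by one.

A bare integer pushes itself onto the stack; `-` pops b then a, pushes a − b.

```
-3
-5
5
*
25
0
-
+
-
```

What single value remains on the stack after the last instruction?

-3 → [-3]
-5 → [-3, -5]
5  → [-3, -5, 5]
*  → [-3, -25]
25 → [-3, -25, 25]
0  → [-3, -25, 25, 0]
-  → [-3, -25, 25]
+  → [-3, 0]
-  → [-3]

-3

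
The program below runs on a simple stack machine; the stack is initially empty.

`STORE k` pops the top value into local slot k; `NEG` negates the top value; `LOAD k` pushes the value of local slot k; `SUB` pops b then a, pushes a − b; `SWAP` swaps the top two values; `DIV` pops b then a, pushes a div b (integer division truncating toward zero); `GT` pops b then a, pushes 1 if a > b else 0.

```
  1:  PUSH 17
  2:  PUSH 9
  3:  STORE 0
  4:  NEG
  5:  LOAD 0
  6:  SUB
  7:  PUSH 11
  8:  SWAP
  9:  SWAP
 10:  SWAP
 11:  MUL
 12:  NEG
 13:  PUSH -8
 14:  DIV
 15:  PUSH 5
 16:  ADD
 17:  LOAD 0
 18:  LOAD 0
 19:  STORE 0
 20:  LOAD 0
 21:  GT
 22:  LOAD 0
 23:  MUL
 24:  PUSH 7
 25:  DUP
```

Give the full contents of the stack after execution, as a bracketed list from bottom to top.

PUSH 17 : 17
PUSH 9  : 17 9
STORE 0 : 17
NEG     : -17
LOAD 0  : -17 9
SUB     : -26
PUSH 11 : -26 11
SWAP    : 11 -26
SWAP    : -26 11
SWAP    : 11 -26
MUL     : -286
NEG     : 286
PUSH -8 : 286 -8
DIV     : -35
PUSH 5  : -35 5
ADD     : -30
LOAD 0  : -30 9
LOAD 0  : -30 9 9
STORE 0 : -30 9
LOAD 0  : -30 9 9
GT      : -30 0
LOAD 0  : -30 0 9
MUL     : -30 0
PUSH 7  : -30 0 7
DUP     : -30 0 7 7

[-30, 0, 7, 7]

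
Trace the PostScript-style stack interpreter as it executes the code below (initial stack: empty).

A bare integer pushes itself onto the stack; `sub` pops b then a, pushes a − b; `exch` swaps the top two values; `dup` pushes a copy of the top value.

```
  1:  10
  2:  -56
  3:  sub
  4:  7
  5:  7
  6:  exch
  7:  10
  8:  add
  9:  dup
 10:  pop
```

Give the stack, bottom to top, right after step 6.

10    [10]
-56   [10, -56]
sub   [66]
7     [66, 7]
7     [66, 7, 7]
exch  [66, 7, 7]

[66, 7, 7]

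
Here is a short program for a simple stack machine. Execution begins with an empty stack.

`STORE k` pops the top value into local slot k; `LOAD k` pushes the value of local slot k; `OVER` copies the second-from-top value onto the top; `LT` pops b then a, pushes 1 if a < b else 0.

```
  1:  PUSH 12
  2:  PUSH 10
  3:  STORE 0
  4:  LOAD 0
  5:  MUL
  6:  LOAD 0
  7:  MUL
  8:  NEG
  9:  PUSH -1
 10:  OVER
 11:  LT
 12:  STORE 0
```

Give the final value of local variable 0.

PUSH 12  12
PUSH 10  12 10
STORE 0  12
LOAD 0   12 10
MUL      120
LOAD 0   120 10
MUL      1200
NEG      -1200
PUSH -1  -1200 -1
OVER     -1200 -1 -1200
LT       -1200 0
STORE 0  -1200

0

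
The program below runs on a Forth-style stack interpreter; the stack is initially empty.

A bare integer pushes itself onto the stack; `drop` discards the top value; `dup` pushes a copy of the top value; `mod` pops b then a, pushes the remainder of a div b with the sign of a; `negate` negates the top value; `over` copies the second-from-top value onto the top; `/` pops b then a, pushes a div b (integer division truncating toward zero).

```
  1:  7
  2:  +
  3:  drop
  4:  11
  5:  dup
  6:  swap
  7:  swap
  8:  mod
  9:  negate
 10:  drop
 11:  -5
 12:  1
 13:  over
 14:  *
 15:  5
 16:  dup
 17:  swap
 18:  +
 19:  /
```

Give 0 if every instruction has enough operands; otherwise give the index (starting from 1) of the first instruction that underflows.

7 : [7]
+  — needs 2 operands, stack has 1 → underflow

2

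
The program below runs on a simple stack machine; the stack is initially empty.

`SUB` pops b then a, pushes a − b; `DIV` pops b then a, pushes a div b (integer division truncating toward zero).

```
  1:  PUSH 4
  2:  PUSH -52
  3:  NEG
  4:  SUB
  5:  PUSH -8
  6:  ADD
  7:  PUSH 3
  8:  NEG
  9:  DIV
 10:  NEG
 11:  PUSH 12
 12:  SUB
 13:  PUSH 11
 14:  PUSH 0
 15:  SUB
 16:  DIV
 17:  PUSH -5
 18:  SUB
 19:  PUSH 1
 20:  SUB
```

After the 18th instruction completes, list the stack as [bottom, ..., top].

PUSH 4   -> 4
PUSH -52 -> 4 -52
NEG      -> 4 52
SUB      -> -48
PUSH -8  -> -48 -8
ADD      -> -56
PUSH 3   -> -56 3
NEG      -> -56 -3
DIV      -> 18
NEG      -> -18
PUSH 12  -> -18 12
SUB      -> -30
PUSH 11  -> -30 11
PUSH 0   -> -30 11 0
SUB      -> -30 11
DIV      -> -2
PUSH -5  -> -2 -5
SUB      -> 3

[3]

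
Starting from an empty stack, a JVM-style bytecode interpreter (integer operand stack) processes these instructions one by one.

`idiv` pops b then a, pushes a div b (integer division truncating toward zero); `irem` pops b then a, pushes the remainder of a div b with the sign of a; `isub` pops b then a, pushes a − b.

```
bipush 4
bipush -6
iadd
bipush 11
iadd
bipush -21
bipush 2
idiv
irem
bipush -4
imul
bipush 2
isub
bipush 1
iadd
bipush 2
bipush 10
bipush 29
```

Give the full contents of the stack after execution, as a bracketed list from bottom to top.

[-37, 2, 10, 29]

bipush 4   -> [4]
bipush -6  -> [4, -6]
iadd       -> [-2]
bipush 11  -> [-2, 11]
iadd       -> [9]
bipush -21 -> [9, -21]
bipush 2   -> [9, -21, 2]
idiv       -> [9, -10]
irem       -> [9]
bipush -4  -> [9, -4]
imul       -> [-36]
bipush 2   -> [-36, 2]
isub       -> [-38]
bipush 1   -> [-38, 1]
iadd       -> [-37]
bipush 2   -> [-37, 2]
bipush 10  -> [-37, 2, 10]
bipush 29  -> [-37, 2, 10, 29]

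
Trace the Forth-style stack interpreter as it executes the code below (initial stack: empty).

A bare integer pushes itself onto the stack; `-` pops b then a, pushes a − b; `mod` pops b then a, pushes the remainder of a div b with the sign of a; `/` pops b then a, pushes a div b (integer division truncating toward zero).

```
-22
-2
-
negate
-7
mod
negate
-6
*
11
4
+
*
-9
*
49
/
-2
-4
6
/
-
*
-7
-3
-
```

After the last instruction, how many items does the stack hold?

-22    : -22
-2     : -22 -2
-      : -20
negate : 20
-7     : 20 -7
mod    : 6
negate : -6
-6     : -6 -6
*      : 36
11     : 36 11
4      : 36 11 4
+      : 36 15
*      : 540
-9     : 540 -9
*      : -4860
49     : -4860 49
/      : -99
-2     : -99 -2
-4     : -99 -2 -4
6      : -99 -2 -4 6
/      : -99 -2 0
-      : -99 -2
*      : 198
-7     : 198 -7
-3     : 198 -7 -3
-      : 198 -4

2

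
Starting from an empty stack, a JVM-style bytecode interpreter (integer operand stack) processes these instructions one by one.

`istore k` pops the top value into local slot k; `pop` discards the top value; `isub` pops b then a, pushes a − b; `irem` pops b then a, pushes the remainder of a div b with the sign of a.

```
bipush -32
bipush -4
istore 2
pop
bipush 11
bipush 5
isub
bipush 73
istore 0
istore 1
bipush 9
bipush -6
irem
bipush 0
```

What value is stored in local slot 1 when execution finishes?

bipush -32 → [-32]
bipush -4  → [-32, -4]
istore 2   → [-32]
pop        → []
bipush 11  → [11]
bipush 5   → [11, 5]
isub       → [6]
bipush 73  → [6, 73]
istore 0   → [6]
istore 1   → []
bipush 9   → [9]
bipush -6  → [9, -6]
irem       → [3]
bipush 0   → [3, 0]

6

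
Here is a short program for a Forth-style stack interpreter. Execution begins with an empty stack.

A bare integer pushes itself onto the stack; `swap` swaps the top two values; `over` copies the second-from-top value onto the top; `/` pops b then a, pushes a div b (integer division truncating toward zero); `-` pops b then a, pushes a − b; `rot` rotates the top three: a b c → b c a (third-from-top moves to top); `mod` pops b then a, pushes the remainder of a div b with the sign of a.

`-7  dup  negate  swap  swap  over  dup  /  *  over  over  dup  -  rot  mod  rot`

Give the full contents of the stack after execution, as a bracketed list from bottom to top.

-7     -> [-7]
dup    -> [-7, -7]
negate -> [-7, 7]
swap   -> [7, -7]
swap   -> [-7, 7]
over   -> [-7, 7, -7]
dup    -> [-7, 7, -7, -7]
/      -> [-7, 7, 1]
*      -> [-7, 7]
over   -> [-7, 7, -7]
over   -> [-7, 7, -7, 7]
dup    -> [-7, 7, -7, 7, 7]
-      -> [-7, 7, -7, 0]
rot    -> [-7, -7, 0, 7]
mod    -> [-7, -7, 0]
rot    -> [-7, 0, -7]

[-7, 0, -7]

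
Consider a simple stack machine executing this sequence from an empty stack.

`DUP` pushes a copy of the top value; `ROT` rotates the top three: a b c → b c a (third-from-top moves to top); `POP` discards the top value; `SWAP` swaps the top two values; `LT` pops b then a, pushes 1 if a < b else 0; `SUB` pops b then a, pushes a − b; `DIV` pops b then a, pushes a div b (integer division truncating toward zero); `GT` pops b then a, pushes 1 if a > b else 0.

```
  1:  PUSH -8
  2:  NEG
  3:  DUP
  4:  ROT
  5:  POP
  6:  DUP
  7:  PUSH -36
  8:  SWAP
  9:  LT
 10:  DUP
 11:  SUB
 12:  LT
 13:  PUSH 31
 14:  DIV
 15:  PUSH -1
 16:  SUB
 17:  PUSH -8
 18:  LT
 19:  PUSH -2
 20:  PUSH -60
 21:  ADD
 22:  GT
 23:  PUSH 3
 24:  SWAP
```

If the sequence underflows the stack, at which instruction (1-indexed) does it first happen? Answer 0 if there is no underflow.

4

PUSH -8 : [-8]
NEG     : [8]
DUP     : [8, 8]
ROT  — needs 3 operands, stack has 2 → underflow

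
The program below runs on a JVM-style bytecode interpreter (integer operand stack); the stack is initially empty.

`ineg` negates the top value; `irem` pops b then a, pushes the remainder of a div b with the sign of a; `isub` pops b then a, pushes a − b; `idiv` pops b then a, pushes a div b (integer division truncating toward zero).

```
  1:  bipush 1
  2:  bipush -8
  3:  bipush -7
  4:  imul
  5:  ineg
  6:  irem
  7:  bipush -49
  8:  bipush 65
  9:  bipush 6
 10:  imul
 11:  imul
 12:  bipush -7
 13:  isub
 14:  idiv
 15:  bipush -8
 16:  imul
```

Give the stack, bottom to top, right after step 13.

bipush 1    1
bipush -8   1 -8
bipush -7   1 -8 -7
imul        1 56
ineg        1 -56
irem        1
bipush -49  1 -49
bipush 65   1 -49 65
bipush 6    1 -49 65 6
imul        1 -49 390
imul        1 -19110
bipush -7   1 -19110 -7
isub        1 -19103

[1, -19103]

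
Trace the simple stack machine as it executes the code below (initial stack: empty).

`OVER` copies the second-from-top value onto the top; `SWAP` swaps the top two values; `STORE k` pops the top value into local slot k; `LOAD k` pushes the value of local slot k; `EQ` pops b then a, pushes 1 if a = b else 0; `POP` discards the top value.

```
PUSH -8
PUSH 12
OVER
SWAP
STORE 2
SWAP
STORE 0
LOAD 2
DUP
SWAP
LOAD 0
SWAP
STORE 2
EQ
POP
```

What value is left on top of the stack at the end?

-8

PUSH -8 -> -8
PUSH 12 -> -8 12
OVER    -> -8 12 -8
SWAP    -> -8 -8 12
STORE 2 -> -8 -8
SWAP    -> -8 -8
STORE 0 -> -8
LOAD 2  -> -8 12
DUP     -> -8 12 12
SWAP    -> -8 12 12
LOAD 0  -> -8 12 12 -8
SWAP    -> -8 12 -8 12
STORE 2 -> -8 12 -8
EQ      -> -8 0
POP     -> -8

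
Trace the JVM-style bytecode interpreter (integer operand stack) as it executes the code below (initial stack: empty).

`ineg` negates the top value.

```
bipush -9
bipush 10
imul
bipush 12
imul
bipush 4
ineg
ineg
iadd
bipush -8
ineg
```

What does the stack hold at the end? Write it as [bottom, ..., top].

[-1076, 8]

bipush -9 → [-9]
bipush 10 → [-9, 10]
imul      → [-90]
bipush 12 → [-90, 12]
imul      → [-1080]
bipush 4  → [-1080, 4]
ineg      → [-1080, -4]
ineg      → [-1080, 4]
iadd      → [-1076]
bipush -8 → [-1076, -8]
ineg      → [-1076, 8]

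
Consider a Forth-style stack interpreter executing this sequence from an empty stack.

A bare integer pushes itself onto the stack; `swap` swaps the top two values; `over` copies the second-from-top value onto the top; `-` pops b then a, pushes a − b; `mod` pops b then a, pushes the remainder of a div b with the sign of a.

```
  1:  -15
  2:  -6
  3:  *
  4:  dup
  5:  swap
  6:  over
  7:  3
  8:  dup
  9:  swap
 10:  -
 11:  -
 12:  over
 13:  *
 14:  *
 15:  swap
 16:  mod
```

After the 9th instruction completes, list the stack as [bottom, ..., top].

-15   -15
-6    -15 -6
*     90
dup   90 90
swap  90 90
over  90 90 90
3     90 90 90 3
dup   90 90 90 3 3
swap  90 90 90 3 3

[90, 90, 90, 3, 3]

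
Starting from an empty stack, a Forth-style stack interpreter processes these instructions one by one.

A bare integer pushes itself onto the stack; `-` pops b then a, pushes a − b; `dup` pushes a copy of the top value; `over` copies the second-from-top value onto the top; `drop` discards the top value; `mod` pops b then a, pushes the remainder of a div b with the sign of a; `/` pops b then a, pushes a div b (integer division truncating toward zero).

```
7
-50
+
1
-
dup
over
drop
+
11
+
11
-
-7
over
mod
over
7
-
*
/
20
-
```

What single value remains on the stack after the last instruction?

7    → [7]
-50  → [7, -50]
+    → [-43]
1    → [-43, 1]
-    → [-44]
dup  → [-44, -44]
over → [-44, -44, -44]
drop → [-44, -44]
+    → [-88]
11   → [-88, 11]
+    → [-77]
11   → [-77, 11]
-    → [-88]
-7   → [-88, -7]
over → [-88, -7, -88]
mod  → [-88, -7]
over → [-88, -7, -88]
7    → [-88, -7, -88, 7]
-    → [-88, -7, -95]
*    → [-88, 665]
/    → [0]
20   → [0, 20]
-    → [-20]

-20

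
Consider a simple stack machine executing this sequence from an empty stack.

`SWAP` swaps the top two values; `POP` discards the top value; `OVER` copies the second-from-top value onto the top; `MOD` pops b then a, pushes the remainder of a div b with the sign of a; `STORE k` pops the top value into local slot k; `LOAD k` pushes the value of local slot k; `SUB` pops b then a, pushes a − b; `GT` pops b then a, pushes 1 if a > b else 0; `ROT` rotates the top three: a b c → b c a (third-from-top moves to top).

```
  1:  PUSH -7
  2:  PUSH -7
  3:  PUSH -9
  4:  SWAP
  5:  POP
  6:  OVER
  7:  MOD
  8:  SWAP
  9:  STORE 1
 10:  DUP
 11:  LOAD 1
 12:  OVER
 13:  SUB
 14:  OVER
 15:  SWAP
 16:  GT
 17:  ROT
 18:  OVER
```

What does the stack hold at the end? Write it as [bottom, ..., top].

PUSH -7 -> [-7]
PUSH -7 -> [-7, -7]
PUSH -9 -> [-7, -7, -9]
SWAP    -> [-7, -9, -7]
POP     -> [-7, -9]
OVER    -> [-7, -9, -7]
MOD     -> [-7, -2]
SWAP    -> [-2, -7]
STORE 1 -> [-2]
DUP     -> [-2, -2]
LOAD 1  -> [-2, -2, -7]
OVER    -> [-2, -2, -7, -2]
SUB     -> [-2, -2, -5]
OVER    -> [-2, -2, -5, -2]
SWAP    -> [-2, -2, -2, -5]
GT      -> [-2, -2, 1]
ROT     -> [-2, 1, -2]
OVER    -> [-2, 1, -2, 1]

[-2, 1, -2, 1]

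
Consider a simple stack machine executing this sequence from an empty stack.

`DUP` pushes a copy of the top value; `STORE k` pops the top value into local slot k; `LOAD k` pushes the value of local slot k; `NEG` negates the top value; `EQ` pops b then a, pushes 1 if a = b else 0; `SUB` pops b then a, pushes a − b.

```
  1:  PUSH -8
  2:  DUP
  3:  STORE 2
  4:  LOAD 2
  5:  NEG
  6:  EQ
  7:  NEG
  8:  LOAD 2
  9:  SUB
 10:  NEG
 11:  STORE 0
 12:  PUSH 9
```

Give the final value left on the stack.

PUSH -8 → -8
DUP     → -8 -8
STORE 2 → -8
LOAD 2  → -8 -8
NEG     → -8 8
EQ      → 0
NEG     → 0
LOAD 2  → 0 -8
SUB     → 8
NEG     → -8
STORE 0 → (empty)
PUSH 9  → 9

9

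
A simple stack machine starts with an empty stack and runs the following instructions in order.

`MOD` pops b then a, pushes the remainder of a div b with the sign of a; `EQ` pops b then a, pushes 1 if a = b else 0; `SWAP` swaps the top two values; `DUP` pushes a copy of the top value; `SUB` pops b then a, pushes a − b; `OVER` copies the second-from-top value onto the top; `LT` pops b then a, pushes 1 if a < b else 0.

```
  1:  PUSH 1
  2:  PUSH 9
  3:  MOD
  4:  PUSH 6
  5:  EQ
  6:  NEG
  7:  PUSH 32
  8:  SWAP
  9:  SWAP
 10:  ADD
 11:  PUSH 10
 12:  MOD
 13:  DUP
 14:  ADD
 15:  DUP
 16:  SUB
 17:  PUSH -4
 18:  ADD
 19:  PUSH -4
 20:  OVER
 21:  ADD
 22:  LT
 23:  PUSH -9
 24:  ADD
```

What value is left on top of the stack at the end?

-9

PUSH 1  -> [1]
PUSH 9  -> [1, 9]
MOD     -> [1]
PUSH 6  -> [1, 6]
EQ      -> [0]
NEG     -> [0]
PUSH 32 -> [0, 32]
SWAP    -> [32, 0]
SWAP    -> [0, 32]
ADD     -> [32]
PUSH 10 -> [32, 10]
MOD     -> [2]
DUP     -> [2, 2]
ADD     -> [4]
DUP     -> [4, 4]
SUB     -> [0]
PUSH -4 -> [0, -4]
ADD     -> [-4]
PUSH -4 -> [-4, -4]
OVER    -> [-4, -4, -4]
ADD     -> [-4, -8]
LT      -> [0]
PUSH -9 -> [0, -9]
ADD     -> [-9]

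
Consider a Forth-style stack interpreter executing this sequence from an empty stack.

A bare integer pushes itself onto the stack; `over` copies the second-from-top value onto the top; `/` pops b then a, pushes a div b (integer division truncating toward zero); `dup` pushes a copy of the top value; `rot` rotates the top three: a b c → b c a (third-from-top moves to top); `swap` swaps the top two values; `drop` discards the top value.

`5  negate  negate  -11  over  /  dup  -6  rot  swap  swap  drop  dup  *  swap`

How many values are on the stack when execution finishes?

3

5      -> [5]
negate -> [-5]
negate -> [5]
-11    -> [5, -11]
over   -> [5, -11, 5]
/      -> [5, -2]
dup    -> [5, -2, -2]
-6     -> [5, -2, -2, -6]
rot    -> [5, -2, -6, -2]
swap   -> [5, -2, -2, -6]
swap   -> [5, -2, -6, -2]
drop   -> [5, -2, -6]
dup    -> [5, -2, -6, -6]
*      -> [5, -2, 36]
swap   -> [5, 36, -2]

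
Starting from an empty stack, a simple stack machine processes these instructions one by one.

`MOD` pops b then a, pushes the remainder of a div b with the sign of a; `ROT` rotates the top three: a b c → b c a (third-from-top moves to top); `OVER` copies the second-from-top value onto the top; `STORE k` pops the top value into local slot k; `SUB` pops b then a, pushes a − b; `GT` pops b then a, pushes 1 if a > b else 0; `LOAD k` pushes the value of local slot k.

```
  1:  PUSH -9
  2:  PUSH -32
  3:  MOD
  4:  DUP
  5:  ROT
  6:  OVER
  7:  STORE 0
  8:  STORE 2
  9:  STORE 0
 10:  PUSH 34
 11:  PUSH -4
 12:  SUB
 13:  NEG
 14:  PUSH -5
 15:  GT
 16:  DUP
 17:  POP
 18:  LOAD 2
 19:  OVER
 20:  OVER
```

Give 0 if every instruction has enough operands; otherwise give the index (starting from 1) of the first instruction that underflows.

5

PUSH -9   -9
PUSH -32  -9 -32
MOD       -9
DUP       -9 -9
ROT  — needs 3 operands, stack has 2 → underflow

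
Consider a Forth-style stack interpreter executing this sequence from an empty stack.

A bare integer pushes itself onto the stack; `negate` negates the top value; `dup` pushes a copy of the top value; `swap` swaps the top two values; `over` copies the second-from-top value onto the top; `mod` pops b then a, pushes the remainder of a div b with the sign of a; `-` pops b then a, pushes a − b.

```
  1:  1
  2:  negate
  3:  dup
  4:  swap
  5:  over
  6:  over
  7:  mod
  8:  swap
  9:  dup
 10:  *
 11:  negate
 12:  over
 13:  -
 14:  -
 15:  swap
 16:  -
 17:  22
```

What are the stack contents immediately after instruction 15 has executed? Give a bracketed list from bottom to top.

[1, -1]

1      -> [1]
negate -> [-1]
dup    -> [-1, -1]
swap   -> [-1, -1]
over   -> [-1, -1, -1]
over   -> [-1, -1, -1, -1]
mod    -> [-1, -1, 0]
swap   -> [-1, 0, -1]
dup    -> [-1, 0, -1, -1]
*      -> [-1, 0, 1]
negate -> [-1, 0, -1]
over   -> [-1, 0, -1, 0]
-      -> [-1, 0, -1]
-      -> [-1, 1]
swap   -> [1, -1]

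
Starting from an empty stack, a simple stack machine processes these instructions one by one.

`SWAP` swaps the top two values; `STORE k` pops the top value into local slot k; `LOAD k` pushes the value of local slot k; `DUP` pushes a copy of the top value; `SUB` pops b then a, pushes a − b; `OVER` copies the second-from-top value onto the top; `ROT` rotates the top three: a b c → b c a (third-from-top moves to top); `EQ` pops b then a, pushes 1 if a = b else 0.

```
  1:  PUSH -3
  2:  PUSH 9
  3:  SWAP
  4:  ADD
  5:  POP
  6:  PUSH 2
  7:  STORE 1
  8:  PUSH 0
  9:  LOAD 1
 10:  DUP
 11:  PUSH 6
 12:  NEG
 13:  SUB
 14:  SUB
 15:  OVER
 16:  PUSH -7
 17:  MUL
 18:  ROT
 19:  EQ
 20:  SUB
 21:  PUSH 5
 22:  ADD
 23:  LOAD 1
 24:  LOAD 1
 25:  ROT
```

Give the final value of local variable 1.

PUSH -3 : -3
PUSH 9  : -3 9
SWAP    : 9 -3
ADD     : 6
POP     : (empty)
PUSH 2  : 2
STORE 1 : (empty)
PUSH 0  : 0
LOAD 1  : 0 2
DUP     : 0 2 2
PUSH 6  : 0 2 2 6
NEG     : 0 2 2 -6
SUB     : 0 2 8
SUB     : 0 -6
OVER    : 0 -6 0
PUSH -7 : 0 -6 0 -7
MUL     : 0 -6 0
ROT     : -6 0 0
EQ      : -6 1
SUB     : -7
PUSH 5  : -7 5
ADD     : -2
LOAD 1  : -2 2
LOAD 1  : -2 2 2
ROT     : 2 2 -2

2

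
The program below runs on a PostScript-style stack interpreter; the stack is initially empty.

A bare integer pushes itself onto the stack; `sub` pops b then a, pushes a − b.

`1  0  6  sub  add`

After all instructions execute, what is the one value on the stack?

1   : 1
0   : 1 0
6   : 1 0 6
sub : 1 -6
add : -5

-5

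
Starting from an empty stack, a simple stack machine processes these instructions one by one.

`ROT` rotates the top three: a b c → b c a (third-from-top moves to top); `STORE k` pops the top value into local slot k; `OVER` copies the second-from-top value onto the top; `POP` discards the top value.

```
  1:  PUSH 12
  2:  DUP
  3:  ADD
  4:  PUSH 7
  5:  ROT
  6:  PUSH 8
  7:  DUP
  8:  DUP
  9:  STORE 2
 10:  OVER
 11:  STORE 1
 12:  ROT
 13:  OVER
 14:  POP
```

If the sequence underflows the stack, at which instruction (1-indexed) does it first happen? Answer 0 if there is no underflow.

5

PUSH 12 -> [12]
DUP     -> [12, 12]
ADD     -> [24]
PUSH 7  -> [24, 7]
ROT  — needs 3 operands, stack has 2 → underflow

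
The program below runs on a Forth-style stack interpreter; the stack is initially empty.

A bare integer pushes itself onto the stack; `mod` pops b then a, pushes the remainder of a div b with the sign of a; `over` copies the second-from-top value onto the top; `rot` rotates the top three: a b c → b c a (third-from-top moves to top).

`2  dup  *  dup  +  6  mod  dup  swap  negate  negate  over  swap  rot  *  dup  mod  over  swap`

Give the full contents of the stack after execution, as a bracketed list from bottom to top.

[2, 2, 0]

2      → 2
dup    → 2 2
*      → 4
dup    → 4 4
+      → 8
6      → 8 6
mod    → 2
dup    → 2 2
swap   → 2 2
negate → 2 -2
negate → 2 2
over   → 2 2 2
swap   → 2 2 2
rot    → 2 2 2
*      → 2 4
dup    → 2 4 4
mod    → 2 0
over   → 2 0 2
swap   → 2 2 0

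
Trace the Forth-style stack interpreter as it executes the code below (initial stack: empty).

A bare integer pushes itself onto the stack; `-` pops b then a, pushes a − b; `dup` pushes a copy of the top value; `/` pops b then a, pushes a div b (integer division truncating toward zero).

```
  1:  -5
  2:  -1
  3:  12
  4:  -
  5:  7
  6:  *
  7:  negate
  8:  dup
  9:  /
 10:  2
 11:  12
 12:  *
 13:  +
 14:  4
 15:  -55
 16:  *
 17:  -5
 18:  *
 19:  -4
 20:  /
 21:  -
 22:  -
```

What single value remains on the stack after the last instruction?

-305

-5     → [-5]
-1     → [-5, -1]
12     → [-5, -1, 12]
-      → [-5, -13]
7      → [-5, -13, 7]
*      → [-5, -91]
negate → [-5, 91]
dup    → [-5, 91, 91]
/      → [-5, 1]
2      → [-5, 1, 2]
12     → [-5, 1, 2, 12]
*      → [-5, 1, 24]
+      → [-5, 25]
4      → [-5, 25, 4]
-55    → [-5, 25, 4, -55]
*      → [-5, 25, -220]
-5     → [-5, 25, -220, -5]
*      → [-5, 25, 1100]
-4     → [-5, 25, 1100, -4]
/      → [-5, 25, -275]
-      → [-5, 300]
-      → [-305]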